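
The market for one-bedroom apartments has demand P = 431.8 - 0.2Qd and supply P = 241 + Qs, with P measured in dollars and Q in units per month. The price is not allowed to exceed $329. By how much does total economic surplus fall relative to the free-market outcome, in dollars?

3024.6

Rearranging demand gives Qd = 2159 - 5P; rearranging supply gives Qs = P - 241. In a free market, 2159 - 5P = P - 241 gives the equilibrium P* = 400, Q* = 159.
The ceiling of 329 is below the equilibrium price 400, so it binds.
At P = 329: Qd = 2159 - 5·329 = 514 and Qs = 329 - 241 = 88.
Quantity traded falls to 88. At Q = 88 the demand price is (2159 - 88)/5 = 414.2 and the supply price is 241 + 88 = 329.
Deadweight loss = ½ · (414.2 - 329) · (159 - 88) = ½ · 85.2 · 71 = 3024.6.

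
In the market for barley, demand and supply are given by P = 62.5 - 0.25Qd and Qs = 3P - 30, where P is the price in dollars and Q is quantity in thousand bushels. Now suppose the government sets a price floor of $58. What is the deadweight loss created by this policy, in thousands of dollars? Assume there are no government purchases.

1512

Rearranging demand gives Qd = 250 - 4P. Setting quantity demanded equal to quantity supplied, 250 - 4P = 3P - 30, gives P* = 40 and Q* = 90.
The floor of 58 is above the equilibrium price 40, so it binds.
At P = 58: Qd = 250 - 4·58 = 18 and Qs = 3·58 - 30 = 144.
Quantity traded falls to 18. At Q = 18 the demand price is (250 - 18)/4 = 58 and the supply price is (30 + 18)/3 = 16.
Deadweight loss = ½ · (58 - 16) · (90 - 18) = ½ · 42 · 72 = 1512.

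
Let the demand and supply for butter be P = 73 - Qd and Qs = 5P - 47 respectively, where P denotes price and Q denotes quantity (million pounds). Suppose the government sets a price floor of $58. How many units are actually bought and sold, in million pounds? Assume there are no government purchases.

Rearranging demand gives Qd = 73 - P. Without the control the market clears where 73 - P = 5P - 47, i.e. P* = 20 and Q* = 53.
Because the floor (58) lies above the market-clearing price, it is binding.
At P = 58: Qd = 73 - 58 = 15 and Qs = 5·58 - 47 = 243.
The quantity actually transacted is the short side, demand: 15.

15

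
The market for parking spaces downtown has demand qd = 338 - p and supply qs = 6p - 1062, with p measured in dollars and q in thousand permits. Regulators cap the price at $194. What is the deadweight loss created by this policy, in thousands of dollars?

Equilibrium: 338 - p = 6p - 1062, so 1400 = 7p and p* = 200, q* = 138.
Because the ceiling (194) lies below the market-clearing price, it is binding.
At p = 194: qd = 338 - 194 = 144 and qs = 6·194 - 1062 = 102.
Quantity traded falls to 102. At q = 102 the demand price is 338 - 102 = 236 and the supply price is (1062 + 102)/6 = 194.
Deadweight loss = ½ · (236 - 194) · (138 - 102) = ½ · 42 · 36 = 756.

756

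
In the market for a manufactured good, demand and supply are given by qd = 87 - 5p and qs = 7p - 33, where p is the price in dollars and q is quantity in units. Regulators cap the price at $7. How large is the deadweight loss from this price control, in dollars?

75.6

Setting quantity demanded equal to quantity supplied, 87 - 5p = 7p - 33, gives p* = 10 and q* = 37.
Because the ceiling (7) lies below the market-clearing price, it is binding.
At p = 7: qd = 87 - 5·7 = 52 and qs = 7·7 - 33 = 16.
Quantity traded falls to 16. At q = 16 the demand price is (87 - 16)/5 = 14.2 and the supply price is (33 + 16)/7 = 7.
Deadweight loss = ½ · (14.2 - 7) · (37 - 16) = ½ · 7.2 · 21 = 75.6.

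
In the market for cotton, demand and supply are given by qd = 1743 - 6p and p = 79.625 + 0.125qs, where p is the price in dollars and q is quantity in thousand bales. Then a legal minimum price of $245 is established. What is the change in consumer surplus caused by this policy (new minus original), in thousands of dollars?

-37350

Rearranging supply gives qs = 8p - 637. In a free market, 1743 - 6p = 8p - 637 gives the equilibrium p* = 170, q* = 723.
The floor of 245 is above the equilibrium price 170, so it binds.
At p = 245: qd = 1743 - 6·245 = 273 and qs = 8·245 - 637 = 1323.
Consumer surplus without the control is ½ · (290.5 - 170) · 723 = 43560.75.
With the floor, consumers buy 273 units at 245, so CS = ½ · (290.5 - 245) · 273 = 6210.75.
Change in consumer surplus = 6210.75 - 43560.75 = -37350.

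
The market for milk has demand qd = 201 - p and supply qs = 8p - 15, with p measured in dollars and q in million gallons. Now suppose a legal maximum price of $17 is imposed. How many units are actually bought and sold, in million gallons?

Equilibrium: 201 - p = 8p - 15, so 216 = 9p and p* = 24, q* = 177.
The ceiling of 17 is below the equilibrium price 24, so it binds.
At p = 17: qd = 201 - 17 = 184 and qs = 8·17 - 15 = 121.
The quantity actually transacted is the short side, supply: 121.

121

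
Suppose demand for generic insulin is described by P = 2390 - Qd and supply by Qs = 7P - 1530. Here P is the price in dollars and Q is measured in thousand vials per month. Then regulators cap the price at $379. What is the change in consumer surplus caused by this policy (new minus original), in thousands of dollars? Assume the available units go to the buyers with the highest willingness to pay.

Rearranging demand gives Qd = 2390 - P. Equilibrium: 2390 - P = 7P - 1530, so 3920 = 8P and P* = 490, Q* = 1900.
Since 379 < 490, the ceiling is binding.
At P = 379: Qd = 2390 - 379 = 2011 and Qs = 7·379 - 1530 = 1123.
Consumer surplus without the control is ½ · (2390 - 490) · 1900 = 1805000.
With the ceiling, 1123 units are sold at 379 (assume they go to the highest-value buyers). The demand price at Q = 1123 is 1267, so CS = ½ · [(2390 - 379) + (1267 - 379)] · 1123 = 1627788.5.
Change in consumer surplus = 1627788.5 - 1805000 = -177211.5.

-177211.5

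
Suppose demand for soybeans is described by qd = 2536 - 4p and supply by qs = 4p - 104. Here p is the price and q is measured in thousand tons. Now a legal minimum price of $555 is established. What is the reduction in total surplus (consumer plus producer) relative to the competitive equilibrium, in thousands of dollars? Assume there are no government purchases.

Setting quantity demanded equal to quantity supplied, 2536 - 4p = 4p - 104, gives p* = 330 and q* = 1216.
Because the floor (555) lies above the market-clearing price, it is binding.
At p = 555: qd = 2536 - 4·555 = 316 and qs = 4·555 - 104 = 2116.
Quantity traded falls to 316. At q = 316 the demand price is (2536 - 316)/4 = 555 and the supply price is (104 + 316)/4 = 105.
Deadweight loss = ½ · (555 - 105) · (1216 - 316) = ½ · 450 · 900 = 202500.

202500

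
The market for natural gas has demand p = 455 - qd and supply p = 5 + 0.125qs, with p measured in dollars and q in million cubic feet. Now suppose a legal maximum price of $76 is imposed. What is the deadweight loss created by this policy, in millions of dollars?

0

Rearranging demand gives qd = 455 - p; rearranging supply gives qs = 8p - 40. Equilibrium: 455 - p = 8p - 40, so 495 = 9p and p* = 55, q* = 400.
The ceiling of 76 is above the equilibrium price 55, so it is not binding; the market clears at p* = 55, q* = 400.
Since the control does not bind, no trades are prevented and deadweight loss is zero.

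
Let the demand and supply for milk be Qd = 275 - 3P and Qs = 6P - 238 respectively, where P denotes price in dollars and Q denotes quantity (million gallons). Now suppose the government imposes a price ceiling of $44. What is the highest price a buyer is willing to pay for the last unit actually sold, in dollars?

Setting quantity demanded equal to quantity supplied, 275 - 3P = 6P - 238, gives P* = 57 and Q* = 104.
Since 44 < 57, the ceiling is binding.
At P = 44: Qd = 275 - 3·44 = 143 and Qs = 6·44 - 238 = 26.
Only 26 units reach the market. On the demand curve, the marginal buyer's willingness to pay at Q = 26 is (275 - 26)/3 = 83.

83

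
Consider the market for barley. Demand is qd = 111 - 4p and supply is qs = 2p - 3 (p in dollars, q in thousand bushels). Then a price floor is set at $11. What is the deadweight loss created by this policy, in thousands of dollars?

0

Without the control the market clears where 111 - 4p = 2p - 3, i.e. p* = 19 and q* = 35.
The floor of 11 is below the equilibrium price 19, so it is not binding; the market clears at p* = 19, q* = 35.
Since the control does not bind, no trades are prevented and deadweight loss is zero.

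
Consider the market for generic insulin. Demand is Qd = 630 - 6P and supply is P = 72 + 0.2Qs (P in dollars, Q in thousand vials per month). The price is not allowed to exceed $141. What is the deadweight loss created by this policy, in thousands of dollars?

Rearranging supply gives Qs = 5P - 360. Without the control the market clears where 630 - 6P = 5P - 360, i.e. P* = 90 and Q* = 90.
The ceiling of 141 is above the equilibrium price 90, so it is not binding; the market clears at P* = 90, Q* = 90.
Since the control does not bind, no trades are prevented and deadweight loss is zero.

0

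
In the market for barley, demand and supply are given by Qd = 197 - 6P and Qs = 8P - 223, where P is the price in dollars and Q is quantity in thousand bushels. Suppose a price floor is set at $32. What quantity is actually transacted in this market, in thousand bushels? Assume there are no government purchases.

Without the control the market clears where 197 - 6P = 8P - 223, i.e. P* = 30 and Q* = 17.
Because the floor (32) lies above the market-clearing price, it is binding.
At P = 32: Qd = 197 - 6·32 = 5 and Qs = 8·32 - 223 = 33.
The quantity actually transacted is the short side, demand: 5.

5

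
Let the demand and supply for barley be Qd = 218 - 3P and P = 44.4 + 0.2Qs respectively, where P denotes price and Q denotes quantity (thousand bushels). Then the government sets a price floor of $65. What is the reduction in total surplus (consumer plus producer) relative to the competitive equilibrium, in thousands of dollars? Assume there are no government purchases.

Rearranging supply gives Qs = 5P - 222. Equilibrium: 218 - 3P = 5P - 222, so 440 = 8P and P* = 55, Q* = 53.
Since 65 > 55, the floor is binding.
At P = 65: Qd = 218 - 3·65 = 23 and Qs = 5·65 - 222 = 103.
Quantity traded falls to 23. At Q = 23 the demand price is (218 - 23)/3 = 65 and the supply price is (222 + 23)/5 = 49.
Deadweight loss = ½ · (65 - 49) · (53 - 23) = ½ · 16 · 30 = 240.

240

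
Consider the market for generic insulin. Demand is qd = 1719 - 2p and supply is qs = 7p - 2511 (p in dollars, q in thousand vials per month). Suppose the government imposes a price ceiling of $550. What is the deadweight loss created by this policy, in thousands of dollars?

In a free market, 1719 - 2p = 7p - 2511 gives the equilibrium p* = 470, q* = 779.
Since 550 is above p* = 470, the ceiling does not bind and the free-market outcome prevails.
Since the control does not bind, no trades are prevented and deadweight loss is zero.

0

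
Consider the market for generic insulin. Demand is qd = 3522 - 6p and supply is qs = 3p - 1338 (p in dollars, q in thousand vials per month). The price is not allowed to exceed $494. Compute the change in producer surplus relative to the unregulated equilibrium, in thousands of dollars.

Without the control the market clears where 3522 - 6p = 3p - 1338, i.e. p* = 540 and q* = 282.
Because the ceiling (494) lies below the market-clearing price, it is binding.
At p = 494: qd = 3522 - 6·494 = 558 and qs = 3·494 - 1338 = 144.
Producer surplus without the control is ½ · (540 - 446) · 282 = 13254.
With the ceiling, producers sell 144 units at 494, so PS = ½ · (494 - 446) · 144 = 3456.
Change in producer surplus = 3456 - 13254 = -9798.

-9798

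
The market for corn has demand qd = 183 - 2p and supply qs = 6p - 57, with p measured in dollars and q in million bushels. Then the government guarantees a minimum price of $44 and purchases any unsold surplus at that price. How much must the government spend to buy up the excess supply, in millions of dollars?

4928

In a free market, 183 - 2p = 6p - 57 gives the equilibrium p* = 30, q* = 123.
The floor of 44 is above the equilibrium price 30, so it binds.
At p = 44: qd = 183 - 2·44 = 95 and qs = 6·44 - 57 = 207.
Surplus = qs - qd = 112.
Government expenditure = surplus × support price = 112 × 44 = 4928.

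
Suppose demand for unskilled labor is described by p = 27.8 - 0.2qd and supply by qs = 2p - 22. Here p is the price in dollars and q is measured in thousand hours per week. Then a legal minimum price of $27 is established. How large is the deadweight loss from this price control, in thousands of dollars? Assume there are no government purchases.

Rearranging demand gives qd = 139 - 5p. In a free market, 139 - 5p = 2p - 22 gives the equilibrium p* = 23, q* = 24.
Because the floor (27) lies above the market-clearing price, it is binding.
At p = 27: qd = 139 - 5·27 = 4 and qs = 2·27 - 22 = 32.
Quantity traded falls to 4. At q = 4 the demand price is (139 - 4)/5 = 27 and the supply price is (22 + 4)/2 = 13.
Deadweight loss = ½ · (27 - 13) · (24 - 4) = ½ · 14 · 20 = 140.

140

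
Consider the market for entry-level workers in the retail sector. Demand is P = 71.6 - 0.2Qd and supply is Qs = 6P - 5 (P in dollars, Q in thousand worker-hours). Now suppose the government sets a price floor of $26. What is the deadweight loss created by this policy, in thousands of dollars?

Rearranging demand gives Qd = 358 - 5P. In a free market, 358 - 5P = 6P - 5 gives the equilibrium P* = 33, Q* = 193.
The floor of 26 is below the equilibrium price 33, so it is not binding; the market clears at P* = 33, Q* = 193.
Since the control does not bind, no trades are prevented and deadweight loss is zero.

0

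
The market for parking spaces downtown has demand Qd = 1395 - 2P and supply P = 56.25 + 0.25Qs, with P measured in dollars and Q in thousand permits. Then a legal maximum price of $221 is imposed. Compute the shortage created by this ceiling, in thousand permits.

Rearranging supply gives Qs = 4P - 225. Equilibrium: 1395 - 2P = 4P - 225, so 1620 = 6P and P* = 270, Q* = 855.
Because the ceiling (221) lies below the market-clearing price, it is binding.
At P = 221: Qd = 1395 - 2·221 = 953 and Qs = 4·221 - 225 = 659.
Shortage = Qd - Qs = 953 - 659 = 294.

294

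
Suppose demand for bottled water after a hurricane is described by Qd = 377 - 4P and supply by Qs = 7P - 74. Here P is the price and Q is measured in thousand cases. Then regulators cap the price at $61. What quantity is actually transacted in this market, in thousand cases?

213

Equilibrium: 377 - 4P = 7P - 74, so 451 = 11P and P* = 41, Q* = 213.
Since 61 is above P* = 41, the ceiling does not bind and the free-market outcome prevails.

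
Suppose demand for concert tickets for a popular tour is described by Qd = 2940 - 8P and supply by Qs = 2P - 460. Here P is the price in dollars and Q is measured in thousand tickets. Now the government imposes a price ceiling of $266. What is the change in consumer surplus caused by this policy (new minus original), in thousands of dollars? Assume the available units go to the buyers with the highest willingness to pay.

Setting quantity demanded equal to quantity supplied, 2940 - 8P = 2P - 460, gives P* = 340 and Q* = 220.
Since 266 < 340, the ceiling is binding.
At P = 266: Qd = 2940 - 8·266 = 812 and Qs = 2·266 - 460 = 72.
Consumer surplus without the control is ½ · (367.5 - 340) · 220 = 3025.
With the ceiling, 72 units are sold at 266 (assume they go to the highest-value buyers). The demand price at Q = 72 is 358.5, so CS = ½ · [(367.5 - 266) + (358.5 - 266)] · 72 = 6984.
Change in consumer surplus = 6984 - 3025 = 3959.

3959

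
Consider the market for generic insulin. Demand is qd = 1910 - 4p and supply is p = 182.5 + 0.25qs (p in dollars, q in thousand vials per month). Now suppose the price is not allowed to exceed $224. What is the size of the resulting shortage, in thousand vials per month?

Rearranging supply gives qs = 4p - 730. Setting quantity demanded equal to quantity supplied, 1910 - 4p = 4p - 730, gives p* = 330 and q* = 590.
The ceiling of 224 is below the equilibrium price 330, so it binds.
At p = 224: qd = 1910 - 4·224 = 1014 and qs = 4·224 - 730 = 166.
Shortage = qd - qs = 1014 - 166 = 848.

848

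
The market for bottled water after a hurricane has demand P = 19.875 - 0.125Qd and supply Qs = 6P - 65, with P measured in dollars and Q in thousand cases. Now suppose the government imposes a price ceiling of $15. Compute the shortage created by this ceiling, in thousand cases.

Rearranging demand gives Qd = 159 - 8P. Setting quantity demanded equal to quantity supplied, 159 - 8P = 6P - 65, gives P* = 16 and Q* = 31.
Because the ceiling (15) lies below the market-clearing price, it is binding.
At P = 15: Qd = 159 - 8·15 = 39 and Qs = 6·15 - 65 = 25.
Shortage = Qd - Qs = 39 - 25 = 14.

14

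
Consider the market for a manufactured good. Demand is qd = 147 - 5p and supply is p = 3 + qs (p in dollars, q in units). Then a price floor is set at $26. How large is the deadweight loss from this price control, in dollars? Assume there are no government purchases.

15

Rearranging supply gives qs = p - 3. Equilibrium: 147 - 5p = p - 3, so 150 = 6p and p* = 25, q* = 22.
Since 26 > 25, the floor is binding.
At p = 26: qd = 147 - 5·26 = 17 and qs = 26 - 3 = 23.
Quantity traded falls to 17. At q = 17 the demand price is (147 - 17)/5 = 26 and the supply price is 3 + 17 = 20.
Deadweight loss = ½ · (26 - 20) · (22 - 17) = ½ · 6 · 5 = 15.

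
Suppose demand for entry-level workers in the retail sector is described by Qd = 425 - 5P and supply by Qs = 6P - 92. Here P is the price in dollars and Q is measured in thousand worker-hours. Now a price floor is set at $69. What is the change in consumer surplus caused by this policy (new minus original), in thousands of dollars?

Without the control the market clears where 425 - 5P = 6P - 92, i.e. P* = 47 and Q* = 190.
The floor of 69 is above the equilibrium price 47, so it binds.
At P = 69: Qd = 425 - 5·69 = 80 and Qs = 6·69 - 92 = 322.
Consumer surplus without the control is ½ · (85 - 47) · 190 = 3610.
With the floor, consumers buy 80 units at 69, so CS = ½ · (85 - 69) · 80 = 640.
Change in consumer surplus = 640 - 3610 = -2970.

-2970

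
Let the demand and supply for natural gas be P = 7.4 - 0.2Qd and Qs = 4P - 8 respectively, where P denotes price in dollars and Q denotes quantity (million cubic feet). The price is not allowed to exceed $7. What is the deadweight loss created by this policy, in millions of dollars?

0

Rearranging demand gives Qd = 37 - 5P. Setting quantity demanded equal to quantity supplied, 37 - 5P = 4P - 8, gives P* = 5 and Q* = 12.
The ceiling of 7 is above the equilibrium price 5, so it is not binding; the market clears at P* = 5, Q* = 12.
Since the control does not bind, no trades are prevented and deadweight loss is zero.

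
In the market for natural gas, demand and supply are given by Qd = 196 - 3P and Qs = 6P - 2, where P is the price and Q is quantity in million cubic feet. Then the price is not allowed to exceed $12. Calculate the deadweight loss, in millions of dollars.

900

Without the control the market clears where 196 - 3P = 6P - 2, i.e. P* = 22 and Q* = 130.
Since 12 < 22, the ceiling is binding.
At P = 12: Qd = 196 - 3·12 = 160 and Qs = 6·12 - 2 = 70.
Quantity traded falls to 70. At Q = 70 the demand price is (196 - 70)/3 = 42 and the supply price is (2 + 70)/6 = 12.
Deadweight loss = ½ · (42 - 12) · (130 - 70) = ½ · 30 · 60 = 900.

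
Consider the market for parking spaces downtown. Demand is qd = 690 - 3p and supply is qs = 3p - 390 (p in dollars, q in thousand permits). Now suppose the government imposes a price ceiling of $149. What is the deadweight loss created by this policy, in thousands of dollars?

2883

Without the control the market clears where 690 - 3p = 3p - 390, i.e. p* = 180 and q* = 150.
The ceiling of 149 is below the equilibrium price 180, so it binds.
At p = 149: qd = 690 - 3·149 = 243 and qs = 3·149 - 390 = 57.
Quantity traded falls to 57. At q = 57 the demand price is (690 - 57)/3 = 211 and the supply price is (390 + 57)/3 = 149.
Deadweight loss = ½ · (211 - 149) · (150 - 57) = ½ · 62 · 93 = 2883.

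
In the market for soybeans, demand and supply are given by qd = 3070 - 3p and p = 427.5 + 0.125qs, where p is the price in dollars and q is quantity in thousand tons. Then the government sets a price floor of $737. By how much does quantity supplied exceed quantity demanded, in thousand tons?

1617

Rearranging supply gives qs = 8p - 3420. Equilibrium: 3070 - 3p = 8p - 3420, so 6490 = 11p and p* = 590, q* = 1300.
The floor of 737 is above the equilibrium price 590, so it binds.
At p = 737: qd = 3070 - 3·737 = 859 and qs = 8·737 - 3420 = 2476.
Surplus = qs - qd = 2476 - 859 = 1617.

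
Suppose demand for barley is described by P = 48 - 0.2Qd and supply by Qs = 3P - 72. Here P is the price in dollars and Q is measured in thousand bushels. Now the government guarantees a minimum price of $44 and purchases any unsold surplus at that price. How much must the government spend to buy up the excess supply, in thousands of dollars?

Rearranging demand gives Qd = 240 - 5P. Equilibrium: 240 - 5P = 3P - 72, so 312 = 8P and P* = 39, Q* = 45.
Because the floor (44) lies above the market-clearing price, it is binding.
At P = 44: Qd = 240 - 5·44 = 20 and Qs = 3·44 - 72 = 60.
Surplus = Qs - Qd = 40.
Government expenditure = surplus × support price = 40 × 44 = 1760.

1760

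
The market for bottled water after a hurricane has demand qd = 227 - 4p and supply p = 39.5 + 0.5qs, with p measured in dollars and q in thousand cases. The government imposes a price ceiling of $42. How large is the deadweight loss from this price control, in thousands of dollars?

Rearranging supply gives qs = 2p - 79. Setting quantity demanded equal to quantity supplied, 227 - 4p = 2p - 79, gives p* = 51 and q* = 23.
Since 42 < 51, the ceiling is binding.
At p = 42: qd = 227 - 4·42 = 59 and qs = 2·42 - 79 = 5.
Quantity traded falls to 5. At q = 5 the demand price is (227 - 5)/4 = 55.5 and the supply price is (79 + 5)/2 = 42.
Deadweight loss = ½ · (55.5 - 42) · (23 - 5) = ½ · 13.5 · 18 = 121.5.

121.5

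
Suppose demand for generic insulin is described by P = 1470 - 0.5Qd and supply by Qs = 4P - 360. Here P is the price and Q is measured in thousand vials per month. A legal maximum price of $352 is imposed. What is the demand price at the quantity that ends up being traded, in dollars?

946

Rearranging demand gives Qd = 2940 - 2P. Equilibrium: 2940 - 2P = 4P - 360, so 3300 = 6P and P* = 550, Q* = 1840.
Since 352 < 550, the ceiling is binding.
At P = 352: Qd = 2940 - 2·352 = 2236 and Qs = 4·352 - 360 = 1048.
Only 1048 units reach the market. On the demand curve, the marginal buyer's willingness to pay at Q = 1048 is (2940 - 1048)/2 = 946.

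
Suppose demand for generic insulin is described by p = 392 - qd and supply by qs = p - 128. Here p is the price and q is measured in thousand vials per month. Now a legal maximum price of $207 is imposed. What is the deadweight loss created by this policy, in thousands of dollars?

2809

Rearranging demand gives qd = 392 - p. Without the control the market clears where 392 - p = p - 128, i.e. p* = 260 and q* = 132.
Since 207 < 260, the ceiling is binding.
At p = 207: qd = 392 - 207 = 185 and qs = 207 - 128 = 79.
Quantity traded falls to 79. At q = 79 the demand price is 392 - 79 = 313 and the supply price is 128 + 79 = 207.
Deadweight loss = ½ · (313 - 207) · (132 - 79) = ½ · 106 · 53 = 2809.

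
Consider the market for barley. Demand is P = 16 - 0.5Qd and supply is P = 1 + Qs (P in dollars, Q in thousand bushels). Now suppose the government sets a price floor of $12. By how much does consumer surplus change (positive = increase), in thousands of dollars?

Rearranging demand gives Qd = 32 - 2P; rearranging supply gives Qs = P - 1. In a free market, 32 - 2P = P - 1 gives the equilibrium P* = 11, Q* = 10.
Since 12 > 11, the floor is binding.
At P = 12: Qd = 32 - 2·12 = 8 and Qs = 12 - 1 = 11.
Consumer surplus without the control is ½ · (16 - 11) · 10 = 25.
With the floor, consumers buy 8 units at 12, so CS = ½ · (16 - 12) · 8 = 16.
Change in consumer surplus = 16 - 25 = -9.

-9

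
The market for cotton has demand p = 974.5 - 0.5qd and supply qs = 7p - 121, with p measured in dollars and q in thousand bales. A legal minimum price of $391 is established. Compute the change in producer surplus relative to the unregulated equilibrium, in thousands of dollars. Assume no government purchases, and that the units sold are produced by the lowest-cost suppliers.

180481

Rearranging demand gives qd = 1949 - 2p. Equilibrium: 1949 - 2p = 7p - 121, so 2070 = 9p and p* = 230, q* = 1489.
Since 391 > 230, the floor is binding.
At p = 391: qd = 1949 - 2·391 = 1167 and qs = 7·391 - 121 = 2616.
Producer surplus without the control is ½ · (230 - 121/7) · 1489 = 2217121/14.
With the floor, 1167 units are sold at 391. The supply price at q = 1167 is 184, so PS = ½ · [(391 - 121/7) + (391 - 184)] · 1167 = 4743855/14.
Change in producer surplus = 4743855/14 - 2217121/14 = 180481.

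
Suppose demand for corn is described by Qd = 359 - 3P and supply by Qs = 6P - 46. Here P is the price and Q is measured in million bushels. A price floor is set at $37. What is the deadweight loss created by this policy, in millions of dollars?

0

Setting quantity demanded equal to quantity supplied, 359 - 3P = 6P - 46, gives P* = 45 and Q* = 224.
The floor of 37 is below the equilibrium price 45, so it is not binding; the market clears at P* = 45, Q* = 224.
Since the control does not bind, no trades are prevented and deadweight loss is zero.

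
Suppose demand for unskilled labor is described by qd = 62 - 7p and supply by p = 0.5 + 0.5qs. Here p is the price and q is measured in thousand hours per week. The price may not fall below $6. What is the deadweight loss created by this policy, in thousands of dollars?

0

Rearranging supply gives qs = 2p - 1. Equilibrium: 62 - 7p = 2p - 1, so 63 = 9p and p* = 7, q* = 13.
Since 6 is below p* = 7, the floor does not bind and the free-market outcome prevails.
Since the control does not bind, no trades are prevented and deadweight loss is zero.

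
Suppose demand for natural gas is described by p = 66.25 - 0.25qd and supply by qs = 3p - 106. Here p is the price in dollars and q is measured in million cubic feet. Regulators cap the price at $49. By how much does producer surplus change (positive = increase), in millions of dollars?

-188

Rearranging demand gives qd = 265 - 4p. Setting quantity demanded equal to quantity supplied, 265 - 4p = 3p - 106, gives p* = 53 and q* = 53.
Because the ceiling (49) lies below the market-clearing price, it is binding.
At p = 49: qd = 265 - 4·49 = 69 and qs = 3·49 - 106 = 41.
Producer surplus without the control is ½ · (53 - 106/3) · 53 = 2809/6.
With the ceiling, producers sell 41 units at 49, so PS = ½ · (49 - 106/3) · 41 = 1681/6.
Change in producer surplus = 1681/6 - 2809/6 = -188.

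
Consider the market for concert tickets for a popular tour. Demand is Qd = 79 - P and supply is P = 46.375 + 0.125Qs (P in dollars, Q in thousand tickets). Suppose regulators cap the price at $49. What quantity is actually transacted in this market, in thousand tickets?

Rearranging supply gives Qs = 8P - 371. Setting quantity demanded equal to quantity supplied, 79 - P = 8P - 371, gives P* = 50 and Q* = 29.
Since 49 < 50, the ceiling is binding.
At P = 49: Qd = 79 - 49 = 30 and Qs = 8·49 - 371 = 21.
The quantity actually transacted is the short side, supply: 21.

21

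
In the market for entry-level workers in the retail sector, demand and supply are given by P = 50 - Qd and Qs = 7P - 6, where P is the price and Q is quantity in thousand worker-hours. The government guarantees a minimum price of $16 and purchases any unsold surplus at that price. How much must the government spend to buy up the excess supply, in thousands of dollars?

1152

Rearranging demand gives Qd = 50 - P. Without the control the market clears where 50 - P = 7P - 6, i.e. P* = 7 and Q* = 43.
Since 16 > 7, the floor is binding.
At P = 16: Qd = 50 - 16 = 34 and Qs = 7·16 - 6 = 106.
Surplus = Qs - Qd = 72.
Government expenditure = surplus × support price = 72 × 16 = 1152.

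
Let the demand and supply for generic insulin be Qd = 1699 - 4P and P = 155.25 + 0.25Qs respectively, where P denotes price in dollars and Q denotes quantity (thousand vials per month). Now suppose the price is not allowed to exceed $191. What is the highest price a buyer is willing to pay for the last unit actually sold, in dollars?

Rearranging supply gives Qs = 4P - 621. Without the control the market clears where 1699 - 4P = 4P - 621, i.e. P* = 290 and Q* = 539.
Since 191 < 290, the ceiling is binding.
At P = 191: Qd = 1699 - 4·191 = 935 and Qs = 4·191 - 621 = 143.
Only 143 units reach the market. On the demand curve, the marginal buyer's willingness to pay at Q = 143 is (1699 - 143)/4 = 389.

389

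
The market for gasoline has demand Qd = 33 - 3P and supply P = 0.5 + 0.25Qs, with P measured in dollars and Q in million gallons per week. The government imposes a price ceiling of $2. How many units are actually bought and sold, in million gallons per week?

Rearranging supply gives Qs = 4P - 2. Setting quantity demanded equal to quantity supplied, 33 - 3P = 4P - 2, gives P* = 5 and Q* = 18.
The ceiling of 2 is below the equilibrium price 5, so it binds.
At P = 2: Qd = 33 - 3·2 = 27 and Qs = 4·2 - 2 = 6.
The quantity actually transacted is the short side, supply: 6.

6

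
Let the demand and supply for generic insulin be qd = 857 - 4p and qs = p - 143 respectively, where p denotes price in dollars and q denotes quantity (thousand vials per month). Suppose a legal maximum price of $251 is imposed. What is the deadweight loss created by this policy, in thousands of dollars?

Equilibrium: 857 - 4p = p - 143, so 1000 = 5p and p* = 200, q* = 57.
Since 251 is above p* = 200, the ceiling does not bind and the free-market outcome prevails.
Since the control does not bind, no trades are prevented and deadweight loss is zero.

0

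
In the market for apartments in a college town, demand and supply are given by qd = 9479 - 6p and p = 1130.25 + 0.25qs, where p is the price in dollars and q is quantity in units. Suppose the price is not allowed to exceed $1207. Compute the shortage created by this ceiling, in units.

1930

Rearranging supply gives qs = 4p - 4521. Equilibrium: 9479 - 6p = 4p - 4521, so 14000 = 10p and p* = 1400, q* = 1079.
The ceiling of 1207 is below the equilibrium price 1400, so it binds.
At p = 1207: qd = 9479 - 6·1207 = 2237 and qs = 4·1207 - 4521 = 307.
Shortage = qd - qs = 2237 - 307 = 1930.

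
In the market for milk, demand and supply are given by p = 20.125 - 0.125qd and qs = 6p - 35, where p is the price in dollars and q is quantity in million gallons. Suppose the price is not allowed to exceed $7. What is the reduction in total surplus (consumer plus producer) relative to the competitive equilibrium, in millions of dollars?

257.25

Rearranging demand gives qd = 161 - 8p. Equilibrium: 161 - 8p = 6p - 35, so 196 = 14p and p* = 14, q* = 49.
Because the ceiling (7) lies below the market-clearing price, it is binding.
At p = 7: qd = 161 - 8·7 = 105 and qs = 6·7 - 35 = 7.
Quantity traded falls to 7. At q = 7 the demand price is (161 - 7)/8 = 19.25 and the supply price is (35 + 7)/6 = 7.
Deadweight loss = ½ · (19.25 - 7) · (49 - 7) = ½ · 12.25 · 42 = 257.25.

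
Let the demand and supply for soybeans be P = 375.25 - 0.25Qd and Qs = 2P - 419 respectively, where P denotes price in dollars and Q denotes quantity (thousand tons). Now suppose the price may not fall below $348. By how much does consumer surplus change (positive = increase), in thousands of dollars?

-4620

Rearranging demand gives Qd = 1501 - 4P. In a free market, 1501 - 4P = 2P - 419 gives the equilibrium P* = 320, Q* = 221.
Since 348 > 320, the floor is binding.
At P = 348: Qd = 1501 - 4·348 = 109 and Qs = 2·348 - 419 = 277.
Consumer surplus without the control is ½ · (375.25 - 320) · 221 = 6105.125.
With the floor, consumers buy 109 units at 348, so CS = ½ · (375.25 - 348) · 109 = 1485.125.
Change in consumer surplus = 1485.125 - 6105.125 = -4620.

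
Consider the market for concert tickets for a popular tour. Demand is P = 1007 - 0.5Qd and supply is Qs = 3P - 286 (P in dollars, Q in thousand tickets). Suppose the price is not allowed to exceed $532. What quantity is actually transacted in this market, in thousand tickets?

1094

Rearranging demand gives Qd = 2014 - 2P. Equilibrium: 2014 - 2P = 3P - 286, so 2300 = 5P and P* = 460, Q* = 1094.
The ceiling of 532 is above the equilibrium price 460, so it is not binding; the market clears at P* = 460, Q* = 1094.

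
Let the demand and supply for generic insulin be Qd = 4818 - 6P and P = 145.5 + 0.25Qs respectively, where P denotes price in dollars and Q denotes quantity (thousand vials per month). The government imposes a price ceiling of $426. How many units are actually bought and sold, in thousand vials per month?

Rearranging supply gives Qs = 4P - 582. Without the control the market clears where 4818 - 6P = 4P - 582, i.e. P* = 540 and Q* = 1578.
Since 426 < 540, the ceiling is binding.
At P = 426: Qd = 4818 - 6·426 = 2262 and Qs = 4·426 - 582 = 1122.
The quantity actually transacted is the short side, supply: 1122.

1122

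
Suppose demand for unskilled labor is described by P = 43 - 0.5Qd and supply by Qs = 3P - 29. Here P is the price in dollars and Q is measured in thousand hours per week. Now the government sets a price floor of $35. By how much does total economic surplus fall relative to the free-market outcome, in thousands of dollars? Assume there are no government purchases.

240

Rearranging demand gives Qd = 86 - 2P. Equilibrium: 86 - 2P = 3P - 29, so 115 = 5P and P* = 23, Q* = 40.
Because the floor (35) lies above the market-clearing price, it is binding.
At P = 35: Qd = 86 - 2·35 = 16 and Qs = 3·35 - 29 = 76.
Quantity traded falls to 16. At Q = 16 the demand price is (86 - 16)/2 = 35 and the supply price is (29 + 16)/3 = 15.
Deadweight loss = ½ · (35 - 15) · (40 - 16) = ½ · 20 · 24 = 240.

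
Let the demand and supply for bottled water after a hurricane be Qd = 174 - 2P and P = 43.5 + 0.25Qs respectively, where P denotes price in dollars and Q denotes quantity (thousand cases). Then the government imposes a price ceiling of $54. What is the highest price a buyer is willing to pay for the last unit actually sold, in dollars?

Rearranging supply gives Qs = 4P - 174. Setting quantity demanded equal to quantity supplied, 174 - 2P = 4P - 174, gives P* = 58 and Q* = 58.
Because the ceiling (54) lies below the market-clearing price, it is binding.
At P = 54: Qd = 174 - 2·54 = 66 and Qs = 4·54 - 174 = 42.
Only 42 units reach the market. On the demand curve, the marginal buyer's willingness to pay at Q = 42 is (174 - 42)/2 = 66.

66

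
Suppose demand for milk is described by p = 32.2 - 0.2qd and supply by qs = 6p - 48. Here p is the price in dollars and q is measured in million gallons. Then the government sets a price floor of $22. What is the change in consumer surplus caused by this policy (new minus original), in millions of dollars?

-175.5

Rearranging demand gives qd = 161 - 5p. In a free market, 161 - 5p = 6p - 48 gives the equilibrium p* = 19, q* = 66.
The floor of 22 is above the equilibrium price 19, so it binds.
At p = 22: qd = 161 - 5·22 = 51 and qs = 6·22 - 48 = 84.
Consumer surplus without the control is ½ · (32.2 - 19) · 66 = 435.6.
With the floor, consumers buy 51 units at 22, so CS = ½ · (32.2 - 22) · 51 = 260.1.
Change in consumer surplus = 260.1 - 435.6 = -175.5.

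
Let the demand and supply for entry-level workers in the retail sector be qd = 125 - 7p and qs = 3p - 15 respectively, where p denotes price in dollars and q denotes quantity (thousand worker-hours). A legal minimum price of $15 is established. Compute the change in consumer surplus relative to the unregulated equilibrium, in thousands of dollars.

Setting quantity demanded equal to quantity supplied, 125 - 7p = 3p - 15, gives p* = 14 and q* = 27.
The floor of 15 is above the equilibrium price 14, so it binds.
At p = 15: qd = 125 - 7·15 = 20 and qs = 3·15 - 15 = 30.
Consumer surplus without the control is ½ · (125/7 - 14) · 27 = 729/14.
With the floor, consumers buy 20 units at 15, so CS = ½ · (125/7 - 15) · 20 = 200/7.
Change in consumer surplus = 200/7 - 729/14 = -23.5.

-23.5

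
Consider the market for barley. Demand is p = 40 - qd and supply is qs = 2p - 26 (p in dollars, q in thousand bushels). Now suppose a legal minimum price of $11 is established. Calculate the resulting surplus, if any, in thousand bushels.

0

Rearranging demand gives qd = 40 - p. In a free market, 40 - p = 2p - 26 gives the equilibrium p* = 22, q* = 18.
The floor of 11 is below the equilibrium price 22, so it is not binding; the market clears at p* = 22, q* = 18.
Since the control does not bind, there is no surplus.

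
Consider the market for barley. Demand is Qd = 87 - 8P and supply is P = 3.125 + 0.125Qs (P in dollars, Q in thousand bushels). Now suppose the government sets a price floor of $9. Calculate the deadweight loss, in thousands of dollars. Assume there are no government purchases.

32

Rearranging supply gives Qs = 8P - 25. Without the control the market clears where 87 - 8P = 8P - 25, i.e. P* = 7 and Q* = 31.
The floor of 9 is above the equilibrium price 7, so it binds.
At P = 9: Qd = 87 - 8·9 = 15 and Qs = 8·9 - 25 = 47.
Quantity traded falls to 15. At Q = 15 the demand price is (87 - 15)/8 = 9 and the supply price is (25 + 15)/8 = 5.
Deadweight loss = ½ · (9 - 5) · (31 - 15) = ½ · 4 · 16 = 32.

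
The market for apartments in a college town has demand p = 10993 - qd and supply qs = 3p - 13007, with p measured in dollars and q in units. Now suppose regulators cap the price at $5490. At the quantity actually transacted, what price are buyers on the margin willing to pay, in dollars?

Rearranging demand gives qd = 10993 - p. In a free market, 10993 - p = 3p - 13007 gives the equilibrium p* = 6000, q* = 4993.
Since 5490 < 6000, the ceiling is binding.
At p = 5490: qd = 10993 - 5490 = 5503 and qs = 3·5490 - 13007 = 3463.
Only 3463 units reach the market. On the demand curve, the marginal buyer's willingness to pay at q = 3463 is (10993 - 3463) = 7530.

7530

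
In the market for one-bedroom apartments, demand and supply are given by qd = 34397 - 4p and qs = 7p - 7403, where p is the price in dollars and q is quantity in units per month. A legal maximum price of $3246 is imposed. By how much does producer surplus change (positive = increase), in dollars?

-9560932

In a free market, 34397 - 4p = 7p - 7403 gives the equilibrium p* = 3800, q* = 19197.
The ceiling of 3246 is below the equilibrium price 3800, so it binds.
At p = 3246: qd = 34397 - 4·3246 = 21413 and qs = 7·3246 - 7403 = 15319.
Producer surplus without the control is ½ · (3800 - 7403/7) · 19197 = 368524809/14.
With the ceiling, producers sell 15319 units at 3246, so PS = ½ · (3246 - 7403/7) · 15319 = 234671761/14.
Change in producer surplus = 234671761/14 - 368524809/14 = -9560932.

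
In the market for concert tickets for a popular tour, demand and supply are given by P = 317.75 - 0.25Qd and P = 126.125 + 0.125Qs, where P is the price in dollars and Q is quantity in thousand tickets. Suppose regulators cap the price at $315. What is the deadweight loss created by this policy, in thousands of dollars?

0

Rearranging demand gives Qd = 1271 - 4P; rearranging supply gives Qs = 8P - 1009. Without the control the market clears where 1271 - 4P = 8P - 1009, i.e. P* = 190 and Q* = 511.
Since 315 is above P* = 190, the ceiling does not bind and the free-market outcome prevails.
Since the control does not bind, no trades are prevented and deadweight loss is zero.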